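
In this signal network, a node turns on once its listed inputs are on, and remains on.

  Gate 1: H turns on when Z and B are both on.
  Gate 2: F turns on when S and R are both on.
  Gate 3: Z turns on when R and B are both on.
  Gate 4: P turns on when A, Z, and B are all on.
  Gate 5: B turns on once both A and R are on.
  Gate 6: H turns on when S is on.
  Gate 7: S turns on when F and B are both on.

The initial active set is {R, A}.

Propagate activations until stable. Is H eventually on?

A and R are on, so B turns on (Gate 5).
R and B are on, so Z turns on (Gate 3).
Gate 1: Z and B on → H on.

Yes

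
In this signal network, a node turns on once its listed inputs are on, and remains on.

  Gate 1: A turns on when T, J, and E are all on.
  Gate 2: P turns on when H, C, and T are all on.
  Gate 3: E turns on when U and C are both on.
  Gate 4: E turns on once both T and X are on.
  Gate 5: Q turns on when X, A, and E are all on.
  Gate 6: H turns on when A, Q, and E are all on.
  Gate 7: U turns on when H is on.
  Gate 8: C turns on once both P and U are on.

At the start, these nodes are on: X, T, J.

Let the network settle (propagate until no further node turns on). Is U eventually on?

T and X are on, so E turns on (Gate 4).
Gate 1: T, J, and E on → A on.
X, A, and E are on, so Q turns on (Gate 5).
Gate 6: A, Q, and E on → H on.
H is on, so U turns on (Gate 7).

Yes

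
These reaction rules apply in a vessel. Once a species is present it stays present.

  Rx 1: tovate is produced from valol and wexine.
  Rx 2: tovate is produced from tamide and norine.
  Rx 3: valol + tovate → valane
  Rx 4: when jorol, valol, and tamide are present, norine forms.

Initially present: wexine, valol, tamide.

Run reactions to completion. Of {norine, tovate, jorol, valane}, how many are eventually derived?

valol and wexine present → tovate forms (Rx 1).
valol and tovate present → valane forms (Rx 3).
norine would need jorol, valol, and tamide (Rx 4), but jorol never forms.
tovate: reached.
No rule produces jorol, and it is not given.
valane: reached.
Reached: tovate and valane — 2 of the 4.

2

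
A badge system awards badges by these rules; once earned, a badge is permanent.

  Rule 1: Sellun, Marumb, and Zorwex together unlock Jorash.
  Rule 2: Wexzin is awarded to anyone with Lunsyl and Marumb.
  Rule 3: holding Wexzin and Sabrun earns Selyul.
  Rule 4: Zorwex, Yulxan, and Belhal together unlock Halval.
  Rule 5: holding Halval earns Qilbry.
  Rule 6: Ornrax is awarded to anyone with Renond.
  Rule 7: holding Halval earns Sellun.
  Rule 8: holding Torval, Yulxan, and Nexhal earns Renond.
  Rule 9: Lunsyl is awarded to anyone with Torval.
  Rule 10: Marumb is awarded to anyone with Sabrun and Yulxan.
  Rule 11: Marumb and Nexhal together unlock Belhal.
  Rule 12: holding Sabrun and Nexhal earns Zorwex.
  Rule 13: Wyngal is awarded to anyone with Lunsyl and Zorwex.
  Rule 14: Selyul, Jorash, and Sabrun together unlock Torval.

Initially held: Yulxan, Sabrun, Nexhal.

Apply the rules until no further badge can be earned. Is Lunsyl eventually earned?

No

Lunsyl would need Torval (Rule 9), but Torval is never earned.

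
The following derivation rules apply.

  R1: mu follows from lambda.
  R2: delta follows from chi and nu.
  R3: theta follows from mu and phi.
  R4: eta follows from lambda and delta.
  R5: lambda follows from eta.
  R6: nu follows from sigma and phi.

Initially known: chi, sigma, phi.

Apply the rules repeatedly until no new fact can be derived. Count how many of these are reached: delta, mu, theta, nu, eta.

From sigma and phi, R6 gives nu.
chi and nu hold, so delta follows (R2).
delta: reached.
mu would need lambda (R1), but lambda is never established.
theta would need mu and phi (R3), but mu is never established.
nu: reached.
eta would need lambda and delta (R4), but lambda is never established.
Reached: delta and nu — 2 of the 5.

2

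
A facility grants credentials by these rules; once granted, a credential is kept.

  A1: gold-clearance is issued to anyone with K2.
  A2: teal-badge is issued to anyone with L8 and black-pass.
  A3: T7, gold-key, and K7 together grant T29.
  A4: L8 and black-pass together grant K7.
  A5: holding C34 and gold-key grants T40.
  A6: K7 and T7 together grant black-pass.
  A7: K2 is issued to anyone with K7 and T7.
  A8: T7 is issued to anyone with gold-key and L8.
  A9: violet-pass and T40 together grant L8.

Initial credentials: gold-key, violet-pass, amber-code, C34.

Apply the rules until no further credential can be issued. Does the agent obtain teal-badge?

No

teal-badge would need L8 and black-pass (A2), but black-pass is never granted.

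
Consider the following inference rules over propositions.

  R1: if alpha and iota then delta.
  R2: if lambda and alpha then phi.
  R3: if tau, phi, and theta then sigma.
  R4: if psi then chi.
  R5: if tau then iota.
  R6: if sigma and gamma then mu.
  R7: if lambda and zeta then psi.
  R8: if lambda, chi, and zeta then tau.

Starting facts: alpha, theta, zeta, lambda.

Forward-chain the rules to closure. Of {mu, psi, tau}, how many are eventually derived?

2

From lambda and zeta, R7 gives psi.
psi holds, so chi follows (R4).
From lambda, chi, and zeta, R8 gives tau.
mu would need sigma and gamma (R6), but gamma is never established.
psi: reached.
tau: reached.
Reached: psi and tau — 2 of the 3.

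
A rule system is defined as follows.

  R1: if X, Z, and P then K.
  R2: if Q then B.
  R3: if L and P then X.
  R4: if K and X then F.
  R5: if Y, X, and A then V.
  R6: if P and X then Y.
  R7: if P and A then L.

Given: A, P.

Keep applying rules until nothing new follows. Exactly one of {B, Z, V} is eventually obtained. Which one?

V

From P and A, R7 gives L.
L and P hold, so X follows (R3).
From P and X, R6 gives Y.
Y, X, and A hold, so V follows (R5).
No rule produces Z, and it is not given. B would need Q (R2), but Q is never established.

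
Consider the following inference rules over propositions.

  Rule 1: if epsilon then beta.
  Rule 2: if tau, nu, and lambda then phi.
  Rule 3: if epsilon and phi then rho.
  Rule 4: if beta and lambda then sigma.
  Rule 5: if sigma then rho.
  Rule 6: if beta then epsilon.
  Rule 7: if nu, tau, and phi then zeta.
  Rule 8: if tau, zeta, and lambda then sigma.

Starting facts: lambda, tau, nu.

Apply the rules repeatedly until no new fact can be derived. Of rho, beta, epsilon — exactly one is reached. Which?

rho

tau, nu, and lambda hold, so phi follows (Rule 2).
nu, tau, and phi hold, so zeta follows (Rule 7).
tau, zeta, and lambda hold, so sigma follows (Rule 8).
sigma holds, so rho follows (Rule 5).
epsilon would need beta (Rule 6), but beta is never established. beta would need epsilon (Rule 1), but epsilon is never established.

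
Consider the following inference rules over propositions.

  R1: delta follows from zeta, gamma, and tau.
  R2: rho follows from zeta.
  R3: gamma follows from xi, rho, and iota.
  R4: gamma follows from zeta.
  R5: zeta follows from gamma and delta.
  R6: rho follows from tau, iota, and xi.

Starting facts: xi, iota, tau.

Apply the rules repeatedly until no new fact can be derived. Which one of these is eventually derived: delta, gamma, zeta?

gamma

From tau, iota, and xi, R6 gives rho.
From xi, rho, and iota, R3 gives gamma.
zeta would need gamma and delta (R5), but delta is never established. delta would need zeta, gamma, and tau (R1), but zeta is never established.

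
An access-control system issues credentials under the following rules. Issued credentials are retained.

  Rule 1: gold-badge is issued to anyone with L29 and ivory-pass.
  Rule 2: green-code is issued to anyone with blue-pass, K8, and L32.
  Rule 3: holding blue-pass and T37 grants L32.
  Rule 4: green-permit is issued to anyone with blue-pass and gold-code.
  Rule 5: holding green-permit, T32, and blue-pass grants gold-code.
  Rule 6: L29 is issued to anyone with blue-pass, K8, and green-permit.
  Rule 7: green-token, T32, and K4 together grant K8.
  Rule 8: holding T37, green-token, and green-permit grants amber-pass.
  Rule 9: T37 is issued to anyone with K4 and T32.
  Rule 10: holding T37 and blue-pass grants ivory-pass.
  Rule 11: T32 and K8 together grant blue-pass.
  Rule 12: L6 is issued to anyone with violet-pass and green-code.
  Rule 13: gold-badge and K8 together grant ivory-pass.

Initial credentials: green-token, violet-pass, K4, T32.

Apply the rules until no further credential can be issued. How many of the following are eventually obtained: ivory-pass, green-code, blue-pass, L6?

4

Holding green-token, T32, and K4 grants K8 (Rule 7).
Holding K4 and T32 grants T37 (Rule 9).
Holding T32 and K8 grants blue-pass (Rule 11).
Holding blue-pass and T37 grants L32 (Rule 3).
Holding T37 and blue-pass grants ivory-pass (Rule 10).
Holding blue-pass, K8, and L32 grants green-code (Rule 2).
Holding violet-pass and green-code grants L6 (Rule 12).
ivory-pass: reached.
green-code: reached.
blue-pass: reached.
L6: reached.
All 4 are reached.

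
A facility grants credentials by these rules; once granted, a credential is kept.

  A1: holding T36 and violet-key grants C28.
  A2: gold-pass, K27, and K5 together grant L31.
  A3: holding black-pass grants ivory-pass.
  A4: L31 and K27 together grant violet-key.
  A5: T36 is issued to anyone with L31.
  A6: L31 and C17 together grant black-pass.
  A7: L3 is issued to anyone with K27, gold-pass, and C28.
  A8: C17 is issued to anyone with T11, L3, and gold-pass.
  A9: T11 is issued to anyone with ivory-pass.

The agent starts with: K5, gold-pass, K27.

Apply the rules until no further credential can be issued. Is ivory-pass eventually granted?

ivory-pass would need black-pass (A3), but black-pass is never granted.

No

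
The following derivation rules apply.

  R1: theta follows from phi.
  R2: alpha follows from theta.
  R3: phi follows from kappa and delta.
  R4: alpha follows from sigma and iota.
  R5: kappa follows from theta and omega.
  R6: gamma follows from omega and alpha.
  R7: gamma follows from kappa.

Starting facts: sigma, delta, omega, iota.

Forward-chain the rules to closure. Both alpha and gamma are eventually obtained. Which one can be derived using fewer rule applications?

alpha

alpha: sigma and iota hold, so alpha follows (R4). [1 rule application]
gamma: sigma and iota hold, so alpha follows (R4). omega and alpha hold, so gamma follows (R6). [2 rule applications]
alpha needs fewer.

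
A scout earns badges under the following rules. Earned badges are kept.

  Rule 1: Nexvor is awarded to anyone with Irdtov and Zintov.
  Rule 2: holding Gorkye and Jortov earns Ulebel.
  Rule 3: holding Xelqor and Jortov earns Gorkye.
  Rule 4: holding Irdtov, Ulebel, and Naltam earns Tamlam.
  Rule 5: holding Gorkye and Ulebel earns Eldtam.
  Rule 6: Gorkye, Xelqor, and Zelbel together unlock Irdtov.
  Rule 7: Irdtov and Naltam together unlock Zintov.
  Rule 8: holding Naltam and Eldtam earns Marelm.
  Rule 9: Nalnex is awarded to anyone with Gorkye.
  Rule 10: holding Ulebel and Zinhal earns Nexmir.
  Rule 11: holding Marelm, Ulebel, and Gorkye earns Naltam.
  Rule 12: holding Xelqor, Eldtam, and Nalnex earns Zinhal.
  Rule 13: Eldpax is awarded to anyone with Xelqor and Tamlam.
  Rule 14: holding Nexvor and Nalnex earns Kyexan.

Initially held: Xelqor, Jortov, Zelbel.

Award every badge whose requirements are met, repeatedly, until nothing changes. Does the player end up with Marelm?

No

Marelm would need Naltam and Eldtam (Rule 8), but Naltam is never earned.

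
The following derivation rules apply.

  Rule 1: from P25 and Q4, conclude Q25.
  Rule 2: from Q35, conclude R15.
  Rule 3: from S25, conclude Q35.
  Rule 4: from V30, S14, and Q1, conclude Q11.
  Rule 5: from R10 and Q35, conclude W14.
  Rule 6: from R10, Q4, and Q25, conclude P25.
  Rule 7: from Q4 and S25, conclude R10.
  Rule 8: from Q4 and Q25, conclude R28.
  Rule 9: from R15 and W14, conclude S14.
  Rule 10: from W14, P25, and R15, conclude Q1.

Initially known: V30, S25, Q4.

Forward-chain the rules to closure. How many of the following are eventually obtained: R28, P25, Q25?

R28 would need Q4 and Q25 (Rule 8), but Q25 is never established.
P25 would need R10, Q4, and Q25 (Rule 6), but Q25 is never established.
Q25 would need P25 and Q4 (Rule 1), but P25 is never established.
None of the 3 are reached.

0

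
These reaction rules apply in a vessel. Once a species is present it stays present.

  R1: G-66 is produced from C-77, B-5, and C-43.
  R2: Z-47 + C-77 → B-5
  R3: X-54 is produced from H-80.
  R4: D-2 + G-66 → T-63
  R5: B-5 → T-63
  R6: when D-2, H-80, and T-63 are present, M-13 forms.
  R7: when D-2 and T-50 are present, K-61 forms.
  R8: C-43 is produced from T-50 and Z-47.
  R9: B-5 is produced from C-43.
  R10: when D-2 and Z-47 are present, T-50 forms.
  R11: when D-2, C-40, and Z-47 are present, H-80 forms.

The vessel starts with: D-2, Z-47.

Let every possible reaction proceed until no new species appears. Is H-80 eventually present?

H-80 would need D-2, C-40, and Z-47 (R11), but C-40 never forms.

No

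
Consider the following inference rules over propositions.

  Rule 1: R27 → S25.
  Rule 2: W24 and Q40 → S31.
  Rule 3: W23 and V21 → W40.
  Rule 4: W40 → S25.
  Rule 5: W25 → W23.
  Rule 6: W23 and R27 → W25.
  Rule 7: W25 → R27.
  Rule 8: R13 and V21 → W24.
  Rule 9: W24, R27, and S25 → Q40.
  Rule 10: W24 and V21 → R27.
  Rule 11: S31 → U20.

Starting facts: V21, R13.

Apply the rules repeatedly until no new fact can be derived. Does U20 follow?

Yes

R13 and V21 hold, so W24 follows (Rule 8).
From W24 and V21, Rule 10 gives R27.
R27 holds, so S25 follows (Rule 1).
From W24, R27, and S25, Rule 9 gives Q40.
W24 and Q40 hold, so S31 follows (Rule 2).
From S31, Rule 11 gives U20.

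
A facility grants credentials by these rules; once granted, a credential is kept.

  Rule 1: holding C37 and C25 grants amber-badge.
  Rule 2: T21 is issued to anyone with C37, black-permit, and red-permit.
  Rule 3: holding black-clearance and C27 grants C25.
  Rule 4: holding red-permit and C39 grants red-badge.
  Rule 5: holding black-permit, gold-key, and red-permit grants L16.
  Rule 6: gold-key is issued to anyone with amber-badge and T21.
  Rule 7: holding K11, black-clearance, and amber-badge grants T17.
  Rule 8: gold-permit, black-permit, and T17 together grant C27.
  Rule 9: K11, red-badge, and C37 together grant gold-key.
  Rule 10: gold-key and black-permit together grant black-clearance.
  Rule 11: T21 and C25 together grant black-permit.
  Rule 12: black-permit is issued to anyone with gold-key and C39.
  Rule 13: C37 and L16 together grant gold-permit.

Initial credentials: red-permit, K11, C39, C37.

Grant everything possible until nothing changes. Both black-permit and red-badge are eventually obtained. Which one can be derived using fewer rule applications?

red-badge

red-badge: Holding red-permit and C39 grants red-badge (Rule 4). [1 rule application]
black-permit: Holding red-permit and C39 grants red-badge (Rule 4). Holding K11, red-badge, and C37 grants gold-key (Rule 9). Holding gold-key and C39 grants black-permit (Rule 12). [3 rule applications]
red-badge needs fewer.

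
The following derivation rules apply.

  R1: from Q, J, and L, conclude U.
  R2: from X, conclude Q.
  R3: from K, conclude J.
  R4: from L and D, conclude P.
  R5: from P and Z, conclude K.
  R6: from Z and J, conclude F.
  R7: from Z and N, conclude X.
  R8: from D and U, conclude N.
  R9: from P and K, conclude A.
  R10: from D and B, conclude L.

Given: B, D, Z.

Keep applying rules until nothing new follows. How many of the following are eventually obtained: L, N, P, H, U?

From D and B, R10 gives L.
L and D hold, so P follows (R4).
L: reached.
N would need D and U (R8), but U is never established.
P: reached.
No rule produces H, and it is not given.
U would need Q, J, and L (R1), but Q is never established.
Reached: L and P — 2 of the 5.

2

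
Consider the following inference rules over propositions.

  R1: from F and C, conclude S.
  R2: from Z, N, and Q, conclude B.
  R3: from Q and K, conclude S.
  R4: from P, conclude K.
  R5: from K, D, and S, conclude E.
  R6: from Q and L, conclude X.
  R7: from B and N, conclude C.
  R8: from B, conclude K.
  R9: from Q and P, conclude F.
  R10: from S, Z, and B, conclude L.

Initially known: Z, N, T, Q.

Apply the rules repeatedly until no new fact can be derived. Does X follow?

Yes

From Z, N, and Q, R2 gives B.
From B, R8 gives K.
From Q and K, R3 gives S.
S, Z, and B hold, so L follows (R10).
From Q and L, R6 gives X.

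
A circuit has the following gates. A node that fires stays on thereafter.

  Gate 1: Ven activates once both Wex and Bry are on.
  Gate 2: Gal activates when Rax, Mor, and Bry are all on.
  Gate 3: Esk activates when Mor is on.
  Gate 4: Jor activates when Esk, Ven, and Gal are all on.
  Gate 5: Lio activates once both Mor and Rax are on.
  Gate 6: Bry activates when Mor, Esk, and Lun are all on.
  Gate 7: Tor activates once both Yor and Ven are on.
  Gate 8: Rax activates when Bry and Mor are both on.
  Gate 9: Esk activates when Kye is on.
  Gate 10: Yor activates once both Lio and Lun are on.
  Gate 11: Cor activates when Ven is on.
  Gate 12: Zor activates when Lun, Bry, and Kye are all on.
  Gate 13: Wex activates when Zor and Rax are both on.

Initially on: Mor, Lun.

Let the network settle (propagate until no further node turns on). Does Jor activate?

No

Jor would need Esk, Ven, and Gal (Gate 4), but Ven never turns on.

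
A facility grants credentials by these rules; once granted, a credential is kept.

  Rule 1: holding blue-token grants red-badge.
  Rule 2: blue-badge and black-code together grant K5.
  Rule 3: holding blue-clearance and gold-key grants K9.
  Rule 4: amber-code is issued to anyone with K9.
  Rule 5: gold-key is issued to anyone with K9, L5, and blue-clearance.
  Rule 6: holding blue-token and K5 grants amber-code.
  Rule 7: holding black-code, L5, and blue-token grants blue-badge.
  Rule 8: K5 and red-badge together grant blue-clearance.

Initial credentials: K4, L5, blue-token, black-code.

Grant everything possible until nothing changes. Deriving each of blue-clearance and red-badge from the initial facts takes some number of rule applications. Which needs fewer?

red-badge

red-badge: Holding blue-token grants red-badge (Rule 1). [1 rule application]
blue-clearance: Holding black-code, L5, and blue-token grants blue-badge (Rule 7). Holding blue-token grants red-badge (Rule 1). Holding blue-badge and black-code grants K5 (Rule 2). Holding K5 and red-badge grants blue-clearance (Rule 8). [4 rule applications]
red-badge needs fewer.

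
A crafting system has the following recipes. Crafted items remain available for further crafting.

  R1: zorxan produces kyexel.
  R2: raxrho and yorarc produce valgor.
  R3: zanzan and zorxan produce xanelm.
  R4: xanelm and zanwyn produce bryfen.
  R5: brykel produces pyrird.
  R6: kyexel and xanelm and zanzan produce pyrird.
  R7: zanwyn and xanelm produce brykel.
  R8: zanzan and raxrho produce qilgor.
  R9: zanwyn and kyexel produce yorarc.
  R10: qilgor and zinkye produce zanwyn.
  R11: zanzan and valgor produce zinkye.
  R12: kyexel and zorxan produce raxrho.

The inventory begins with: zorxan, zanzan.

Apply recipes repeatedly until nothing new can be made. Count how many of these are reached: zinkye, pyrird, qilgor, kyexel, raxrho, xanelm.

zorxan → kyexel (R1).
zanzan and zorxan → xanelm (R3).
Using R12, kyexel and zorxan make raxrho.
kyexel and xanelm and zanzan → pyrird (R6).
Using R8, zanzan and raxrho make qilgor.
zinkye would need zanzan and valgor (R11), but valgor is never obtained.
pyrird: reached.
qilgor: reached.
kyexel: reached.
raxrho: reached.
xanelm: reached.
Reached: pyrird, qilgor, kyexel, raxrho, and xanelm — 5 of the 6.

5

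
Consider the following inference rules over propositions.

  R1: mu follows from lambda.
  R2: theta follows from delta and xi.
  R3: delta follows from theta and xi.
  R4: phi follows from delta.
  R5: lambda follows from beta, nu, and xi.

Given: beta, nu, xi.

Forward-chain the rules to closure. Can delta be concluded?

delta would need theta and xi (R3), but theta is never established.

No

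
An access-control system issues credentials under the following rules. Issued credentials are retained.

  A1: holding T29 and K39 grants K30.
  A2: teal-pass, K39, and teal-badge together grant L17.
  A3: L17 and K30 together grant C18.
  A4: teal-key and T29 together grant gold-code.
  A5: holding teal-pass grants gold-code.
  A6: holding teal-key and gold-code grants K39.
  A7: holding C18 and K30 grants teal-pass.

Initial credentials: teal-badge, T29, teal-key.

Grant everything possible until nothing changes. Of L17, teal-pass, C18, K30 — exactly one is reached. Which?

K30

Holding teal-key and T29 grants gold-code (A4).
Holding teal-key and gold-code grants K39 (A6).
Holding T29 and K39 grants K30 (A1).
C18 would need L17 and K30 (A3), but L17 is never granted. L17 would need teal-pass, K39, and teal-badge (A2), but teal-pass is never granted. teal-pass would need C18 and K30 (A7), but C18 is never granted.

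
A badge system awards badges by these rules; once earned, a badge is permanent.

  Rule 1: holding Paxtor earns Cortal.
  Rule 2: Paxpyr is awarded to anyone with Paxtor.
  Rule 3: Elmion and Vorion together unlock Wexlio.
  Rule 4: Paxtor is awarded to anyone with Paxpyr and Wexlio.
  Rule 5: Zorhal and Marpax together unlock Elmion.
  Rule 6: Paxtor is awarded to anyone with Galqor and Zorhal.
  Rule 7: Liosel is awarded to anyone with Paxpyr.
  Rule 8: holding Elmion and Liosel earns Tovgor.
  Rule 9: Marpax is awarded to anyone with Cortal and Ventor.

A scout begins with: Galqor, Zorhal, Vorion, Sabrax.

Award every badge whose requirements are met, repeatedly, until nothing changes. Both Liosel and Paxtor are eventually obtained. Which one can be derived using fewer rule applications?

Paxtor

Paxtor: With Galqor and Zorhal, Paxtor is earned (Rule 6). [1 rule application]
Liosel: With Galqor and Zorhal, Paxtor is earned (Rule 6). With Paxtor, Paxpyr is earned (Rule 2). With Paxpyr, Liosel is earned (Rule 7). [3 rule applications]
Paxtor needs fewer.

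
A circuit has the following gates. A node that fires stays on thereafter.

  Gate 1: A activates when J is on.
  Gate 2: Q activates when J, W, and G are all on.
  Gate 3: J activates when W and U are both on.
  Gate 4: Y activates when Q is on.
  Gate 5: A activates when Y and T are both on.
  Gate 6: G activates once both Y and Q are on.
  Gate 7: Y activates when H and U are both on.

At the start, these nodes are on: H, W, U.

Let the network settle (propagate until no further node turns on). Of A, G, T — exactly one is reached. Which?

A

W and U are on, so J activates (Gate 3).
J is on, so A activates (Gate 1).
No rule produces T, and it is not given. G would need Y and Q (Gate 6), but Q never turns on.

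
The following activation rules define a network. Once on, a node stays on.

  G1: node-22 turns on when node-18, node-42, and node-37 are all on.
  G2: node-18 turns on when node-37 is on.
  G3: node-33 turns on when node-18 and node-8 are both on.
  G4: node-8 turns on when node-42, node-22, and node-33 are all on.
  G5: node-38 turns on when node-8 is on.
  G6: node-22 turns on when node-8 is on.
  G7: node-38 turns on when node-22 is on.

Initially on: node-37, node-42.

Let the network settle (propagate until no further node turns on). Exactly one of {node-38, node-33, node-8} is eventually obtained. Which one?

node-38

G2: node-37 on → node-18 on.
G1: node-18, node-42, and node-37 on → node-22 on.
G7: node-22 on → node-38 on.
node-8 would need node-42, node-22, and node-33 (G4), but node-33 never turns on. node-33 would need node-18 and node-8 (G3), but node-8 never turns on.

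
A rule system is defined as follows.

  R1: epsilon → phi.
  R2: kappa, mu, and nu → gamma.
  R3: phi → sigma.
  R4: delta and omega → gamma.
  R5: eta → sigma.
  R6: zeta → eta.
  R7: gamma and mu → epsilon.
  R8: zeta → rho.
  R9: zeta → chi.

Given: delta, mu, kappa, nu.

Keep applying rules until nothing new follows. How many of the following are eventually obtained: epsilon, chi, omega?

1

From kappa, mu, and nu, R2 gives gamma.
From gamma and mu, R7 gives epsilon.
epsilon: reached.
chi would need zeta (R9), but zeta is never established.
No rule produces omega, and it is not given.
Reached: epsilon — 1 of the 3.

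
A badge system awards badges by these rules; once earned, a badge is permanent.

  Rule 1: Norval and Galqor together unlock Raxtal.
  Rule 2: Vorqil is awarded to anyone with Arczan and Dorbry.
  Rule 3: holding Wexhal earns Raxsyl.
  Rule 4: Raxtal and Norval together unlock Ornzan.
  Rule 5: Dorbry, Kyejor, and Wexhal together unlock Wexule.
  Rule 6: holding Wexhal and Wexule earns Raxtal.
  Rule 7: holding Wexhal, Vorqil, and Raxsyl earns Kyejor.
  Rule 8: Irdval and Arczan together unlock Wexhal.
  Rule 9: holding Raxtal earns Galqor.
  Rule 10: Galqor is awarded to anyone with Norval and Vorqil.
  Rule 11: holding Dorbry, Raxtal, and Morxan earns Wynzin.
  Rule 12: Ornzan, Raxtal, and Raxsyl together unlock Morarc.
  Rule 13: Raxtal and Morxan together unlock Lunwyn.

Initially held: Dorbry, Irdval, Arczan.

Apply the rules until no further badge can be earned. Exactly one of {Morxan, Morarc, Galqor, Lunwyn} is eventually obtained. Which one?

Galqor

With Irdval and Arczan, Wexhal is earned (Rule 8).
With Arczan and Dorbry, Vorqil is earned (Rule 2).
With Wexhal, Raxsyl is earned (Rule 3).
With Wexhal, Vorqil, and Raxsyl, Kyejor is earned (Rule 7).
With Dorbry, Kyejor, and Wexhal, Wexule is earned (Rule 5).
With Wexhal and Wexule, Raxtal is earned (Rule 6).
With Raxtal, Galqor is earned (Rule 9).
No rule produces Morxan, and it is not given. Lunwyn would need Raxtal and Morxan (Rule 13), but Morxan is never earned. Morarc would need Ornzan, Raxtal, and Raxsyl (Rule 12), but Ornzan is never earned.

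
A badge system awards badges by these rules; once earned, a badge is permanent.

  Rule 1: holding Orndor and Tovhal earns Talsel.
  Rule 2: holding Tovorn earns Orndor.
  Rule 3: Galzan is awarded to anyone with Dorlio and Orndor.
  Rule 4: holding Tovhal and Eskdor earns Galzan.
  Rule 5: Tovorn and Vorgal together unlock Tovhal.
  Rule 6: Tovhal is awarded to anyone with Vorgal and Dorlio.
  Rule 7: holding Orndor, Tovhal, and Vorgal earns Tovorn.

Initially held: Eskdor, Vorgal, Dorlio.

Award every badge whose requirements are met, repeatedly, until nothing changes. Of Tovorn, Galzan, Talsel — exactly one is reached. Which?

With Vorgal and Dorlio, Tovhal is earned (Rule 6).
With Tovhal and Eskdor, Galzan is earned (Rule 4).
Tovorn would need Orndor, Tovhal, and Vorgal (Rule 7), but Orndor is never earned. Talsel would need Orndor and Tovhal (Rule 1), but Orndor is never earned.

Galzan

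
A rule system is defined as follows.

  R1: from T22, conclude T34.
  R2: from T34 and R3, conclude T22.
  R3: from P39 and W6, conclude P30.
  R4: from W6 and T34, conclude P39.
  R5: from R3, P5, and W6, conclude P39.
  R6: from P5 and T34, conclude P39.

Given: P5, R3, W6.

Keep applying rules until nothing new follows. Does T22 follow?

No

T22 would need T34 and R3 (R2), but T34 is never established.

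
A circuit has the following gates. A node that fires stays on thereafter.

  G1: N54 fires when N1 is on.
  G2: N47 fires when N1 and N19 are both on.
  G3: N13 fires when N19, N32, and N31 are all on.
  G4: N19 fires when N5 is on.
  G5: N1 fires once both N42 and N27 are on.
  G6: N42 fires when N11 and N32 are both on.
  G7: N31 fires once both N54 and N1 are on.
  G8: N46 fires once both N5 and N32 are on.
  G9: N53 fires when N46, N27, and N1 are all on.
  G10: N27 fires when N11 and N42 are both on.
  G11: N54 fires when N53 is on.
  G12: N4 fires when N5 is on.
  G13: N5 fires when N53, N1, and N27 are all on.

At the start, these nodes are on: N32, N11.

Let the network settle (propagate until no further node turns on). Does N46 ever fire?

No

N46 would need N5 and N32 (G8), but N5 never turns on.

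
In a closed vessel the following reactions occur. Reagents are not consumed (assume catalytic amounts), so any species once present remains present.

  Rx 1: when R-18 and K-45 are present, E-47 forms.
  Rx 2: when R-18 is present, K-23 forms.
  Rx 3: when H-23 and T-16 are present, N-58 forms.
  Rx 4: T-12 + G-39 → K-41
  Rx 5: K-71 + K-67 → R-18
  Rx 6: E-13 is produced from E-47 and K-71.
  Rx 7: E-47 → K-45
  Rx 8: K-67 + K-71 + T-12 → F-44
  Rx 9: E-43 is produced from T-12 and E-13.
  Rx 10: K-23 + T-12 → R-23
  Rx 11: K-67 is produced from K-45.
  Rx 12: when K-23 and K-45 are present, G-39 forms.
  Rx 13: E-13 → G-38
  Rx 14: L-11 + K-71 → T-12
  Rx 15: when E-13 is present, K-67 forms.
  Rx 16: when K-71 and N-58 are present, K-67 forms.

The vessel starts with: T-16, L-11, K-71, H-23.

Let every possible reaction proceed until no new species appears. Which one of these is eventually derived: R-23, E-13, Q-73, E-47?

L-11 and K-71 present → T-12 forms (Rx 14).
H-23 and T-16 present → N-58 forms (Rx 3).
K-71 and N-58 present → K-67 forms (Rx 16).
K-71 and K-67 present → R-18 forms (Rx 5).
R-18 present → K-23 forms (Rx 2).
K-23 and T-12 present → R-23 forms (Rx 10).
No rule produces Q-73, and it is not given. E-13 would need E-47 and K-71 (Rx 6), but E-47 never forms. E-47 would need R-18 and K-45 (Rx 1), but K-45 never forms.

R-23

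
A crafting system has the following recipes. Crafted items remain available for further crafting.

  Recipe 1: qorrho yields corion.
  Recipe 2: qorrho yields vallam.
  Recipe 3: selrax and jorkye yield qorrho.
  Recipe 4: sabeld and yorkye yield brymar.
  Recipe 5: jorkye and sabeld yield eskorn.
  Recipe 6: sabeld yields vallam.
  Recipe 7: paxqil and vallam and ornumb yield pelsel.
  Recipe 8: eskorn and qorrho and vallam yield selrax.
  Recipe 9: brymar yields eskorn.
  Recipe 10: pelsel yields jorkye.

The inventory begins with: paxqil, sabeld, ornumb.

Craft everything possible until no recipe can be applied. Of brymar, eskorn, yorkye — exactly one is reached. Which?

eskorn

Using Recipe 6, sabeld makes vallam.
paxqil and vallam and ornumb → pelsel (Recipe 7).
Using Recipe 10, pelsel makes jorkye.
Using Recipe 5, jorkye and sabeld make eskorn.
No rule produces yorkye, and it is not given. brymar would need sabeld and yorkye (Recipe 4), but yorkye is never obtained.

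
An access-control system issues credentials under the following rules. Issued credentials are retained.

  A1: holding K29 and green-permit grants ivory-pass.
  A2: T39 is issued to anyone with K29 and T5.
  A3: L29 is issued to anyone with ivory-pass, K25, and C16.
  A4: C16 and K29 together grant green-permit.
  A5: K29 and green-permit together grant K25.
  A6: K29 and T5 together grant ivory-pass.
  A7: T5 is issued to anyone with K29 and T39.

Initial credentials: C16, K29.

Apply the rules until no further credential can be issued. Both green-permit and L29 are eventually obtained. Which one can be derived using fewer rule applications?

green-permit: Holding C16 and K29 grants green-permit (A4). [1 rule application]
L29: Holding C16 and K29 grants green-permit (A4). Holding K29 and green-permit grants ivory-pass (A1). Holding K29 and green-permit grants K25 (A5). Holding ivory-pass, K25, and C16 grants L29 (A3). [4 rule applications]
green-permit needs fewer.

green-permit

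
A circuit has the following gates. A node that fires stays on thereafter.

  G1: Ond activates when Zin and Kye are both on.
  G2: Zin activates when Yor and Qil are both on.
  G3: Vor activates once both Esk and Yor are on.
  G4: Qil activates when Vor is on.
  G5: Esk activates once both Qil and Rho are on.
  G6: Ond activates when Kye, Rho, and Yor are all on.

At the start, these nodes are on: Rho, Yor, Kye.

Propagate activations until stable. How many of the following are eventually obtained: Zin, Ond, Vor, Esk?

1

Kye, Rho, and Yor are on, so Ond activates (G6).
Zin would need Yor and Qil (G2), but Qil never turns on.
Ond: reached.
Vor would need Esk and Yor (G3), but Esk never turns on.
Esk would need Qil and Rho (G5), but Qil never turns on.
Reached: Ond — 1 of the 4.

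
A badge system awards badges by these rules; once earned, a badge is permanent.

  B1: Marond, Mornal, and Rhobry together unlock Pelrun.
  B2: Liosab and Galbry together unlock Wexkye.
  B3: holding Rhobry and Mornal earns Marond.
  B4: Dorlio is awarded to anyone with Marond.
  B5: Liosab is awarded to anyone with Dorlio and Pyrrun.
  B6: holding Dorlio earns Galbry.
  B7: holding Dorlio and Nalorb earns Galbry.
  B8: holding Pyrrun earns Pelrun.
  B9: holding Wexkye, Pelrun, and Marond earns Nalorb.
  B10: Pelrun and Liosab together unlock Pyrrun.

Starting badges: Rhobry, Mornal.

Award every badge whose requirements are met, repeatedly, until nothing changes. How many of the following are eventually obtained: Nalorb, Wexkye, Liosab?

Nalorb would need Wexkye, Pelrun, and Marond (B9), but Wexkye is never earned.
Wexkye would need Liosab and Galbry (B2), but Liosab is never earned.
Liosab would need Dorlio and Pyrrun (B5), but Pyrrun is never earned.
None of the 3 are reached.

0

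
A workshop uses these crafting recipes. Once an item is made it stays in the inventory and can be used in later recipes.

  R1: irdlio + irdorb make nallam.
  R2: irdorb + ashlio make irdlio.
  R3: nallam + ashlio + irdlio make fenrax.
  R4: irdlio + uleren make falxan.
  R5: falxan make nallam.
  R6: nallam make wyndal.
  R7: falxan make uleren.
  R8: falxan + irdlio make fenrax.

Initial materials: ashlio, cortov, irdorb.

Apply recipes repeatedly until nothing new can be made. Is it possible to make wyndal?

Yes

Using R2, irdorb and ashlio make irdlio.
Using R1, irdlio and irdorb make nallam.
nallam → wyndal (R6).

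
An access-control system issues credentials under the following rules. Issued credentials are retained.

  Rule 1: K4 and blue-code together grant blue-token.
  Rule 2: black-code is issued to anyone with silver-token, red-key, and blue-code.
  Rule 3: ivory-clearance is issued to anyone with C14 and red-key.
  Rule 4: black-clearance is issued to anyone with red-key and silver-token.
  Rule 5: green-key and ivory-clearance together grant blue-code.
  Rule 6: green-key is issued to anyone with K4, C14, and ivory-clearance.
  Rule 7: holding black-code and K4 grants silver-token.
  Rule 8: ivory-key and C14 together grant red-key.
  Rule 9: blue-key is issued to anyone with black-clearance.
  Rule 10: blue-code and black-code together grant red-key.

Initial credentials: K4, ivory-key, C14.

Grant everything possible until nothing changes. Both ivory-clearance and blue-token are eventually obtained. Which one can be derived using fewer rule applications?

ivory-clearance: Holding ivory-key and C14 grants red-key (Rule 8). Holding C14 and red-key grants ivory-clearance (Rule 3). [2 rule applications]
blue-token: Holding ivory-key and C14 grants red-key (Rule 8). Holding C14 and red-key grants ivory-clearance (Rule 3). Holding K4, C14, and ivory-clearance grants green-key (Rule 6). Holding green-key and ivory-clearance grants blue-code (Rule 5). Holding K4 and blue-code grants blue-token (Rule 1). [5 rule applications]
ivory-clearance needs fewer.

ivory-clearance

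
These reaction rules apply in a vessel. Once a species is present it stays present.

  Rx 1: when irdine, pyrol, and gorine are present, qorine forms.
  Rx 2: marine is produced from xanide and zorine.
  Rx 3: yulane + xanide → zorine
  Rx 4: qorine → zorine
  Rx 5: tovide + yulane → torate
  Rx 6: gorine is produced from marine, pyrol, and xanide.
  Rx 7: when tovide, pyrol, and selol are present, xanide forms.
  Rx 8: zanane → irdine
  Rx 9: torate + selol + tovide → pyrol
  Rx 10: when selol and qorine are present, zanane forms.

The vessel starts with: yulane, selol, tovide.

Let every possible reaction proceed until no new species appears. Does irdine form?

No

irdine would need zanane (Rx 8), but zanane never forms.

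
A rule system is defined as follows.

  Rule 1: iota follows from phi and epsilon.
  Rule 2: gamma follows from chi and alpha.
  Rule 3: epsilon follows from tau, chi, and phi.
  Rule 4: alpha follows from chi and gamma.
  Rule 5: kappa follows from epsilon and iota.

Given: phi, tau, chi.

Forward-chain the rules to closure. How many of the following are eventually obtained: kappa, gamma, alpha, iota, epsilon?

3

tau, chi, and phi hold, so epsilon follows (Rule 3).
From phi and epsilon, Rule 1 gives iota.
From epsilon and iota, Rule 5 gives kappa.
kappa: reached.
gamma would need chi and alpha (Rule 2), but alpha is never established.
alpha would need chi and gamma (Rule 4), but gamma is never established.
iota: reached.
epsilon: reached.
Reached: kappa, iota, and epsilon — 3 of the 5.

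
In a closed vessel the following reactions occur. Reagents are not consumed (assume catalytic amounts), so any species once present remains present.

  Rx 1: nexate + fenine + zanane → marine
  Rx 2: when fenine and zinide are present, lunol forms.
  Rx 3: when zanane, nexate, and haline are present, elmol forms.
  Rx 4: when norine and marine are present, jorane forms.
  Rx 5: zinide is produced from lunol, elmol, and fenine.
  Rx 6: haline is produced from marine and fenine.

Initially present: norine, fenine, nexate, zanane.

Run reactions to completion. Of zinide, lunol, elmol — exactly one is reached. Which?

elmol

nexate, fenine, and zanane present → marine forms (Rx 1).
marine and fenine present → haline forms (Rx 6).
zanane, nexate, and haline present → elmol forms (Rx 3).
zinide would need lunol, elmol, and fenine (Rx 5), but lunol never forms. lunol would need fenine and zinide (Rx 2), but zinide never forms.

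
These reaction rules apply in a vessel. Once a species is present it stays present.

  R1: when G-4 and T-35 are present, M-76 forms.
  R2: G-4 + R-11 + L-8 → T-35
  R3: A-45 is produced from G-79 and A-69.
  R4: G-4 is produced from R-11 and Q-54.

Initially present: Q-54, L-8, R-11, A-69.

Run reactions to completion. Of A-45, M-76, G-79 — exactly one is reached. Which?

M-76

R-11 and Q-54 present → G-4 forms (R4).
G-4, R-11, and L-8 present → T-35 forms (R2).
G-4 and T-35 present → M-76 forms (R1).
A-45 would need G-79 and A-69 (R3), but G-79 never forms. No rule produces G-79, and it is not given.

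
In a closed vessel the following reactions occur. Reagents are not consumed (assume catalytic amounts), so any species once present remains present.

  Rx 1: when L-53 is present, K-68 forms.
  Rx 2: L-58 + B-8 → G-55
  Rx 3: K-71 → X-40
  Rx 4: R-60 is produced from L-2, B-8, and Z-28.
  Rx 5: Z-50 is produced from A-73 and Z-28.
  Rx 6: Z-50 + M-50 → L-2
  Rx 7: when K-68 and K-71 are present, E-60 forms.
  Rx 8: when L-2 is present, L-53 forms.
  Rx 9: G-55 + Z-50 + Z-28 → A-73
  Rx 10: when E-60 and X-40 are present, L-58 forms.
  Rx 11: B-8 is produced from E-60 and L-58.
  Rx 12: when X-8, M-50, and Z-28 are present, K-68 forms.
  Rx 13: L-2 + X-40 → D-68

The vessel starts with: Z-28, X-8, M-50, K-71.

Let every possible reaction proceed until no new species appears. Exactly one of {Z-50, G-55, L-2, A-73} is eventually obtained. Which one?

G-55

X-8, M-50, and Z-28 present → K-68 forms (Rx 12).
K-71 present → X-40 forms (Rx 3).
K-68 and K-71 present → E-60 forms (Rx 7).
E-60 and X-40 present → L-58 forms (Rx 10).
E-60 and L-58 present → B-8 forms (Rx 11).
L-58 and B-8 present → G-55 forms (Rx 2).
L-2 would need Z-50 and M-50 (Rx 6), but Z-50 never forms. A-73 would need G-55, Z-50, and Z-28 (Rx 9), but Z-50 never forms. Z-50 would need A-73 and Z-28 (Rx 5), but A-73 never forms.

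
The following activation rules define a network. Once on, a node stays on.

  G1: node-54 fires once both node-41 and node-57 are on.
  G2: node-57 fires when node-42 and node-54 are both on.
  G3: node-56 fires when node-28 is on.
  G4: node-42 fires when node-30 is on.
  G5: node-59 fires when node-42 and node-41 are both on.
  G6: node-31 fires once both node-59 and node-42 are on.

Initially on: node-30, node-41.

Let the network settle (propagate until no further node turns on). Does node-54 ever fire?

node-54 would need node-41 and node-57 (G1), but node-57 never turns on.

No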